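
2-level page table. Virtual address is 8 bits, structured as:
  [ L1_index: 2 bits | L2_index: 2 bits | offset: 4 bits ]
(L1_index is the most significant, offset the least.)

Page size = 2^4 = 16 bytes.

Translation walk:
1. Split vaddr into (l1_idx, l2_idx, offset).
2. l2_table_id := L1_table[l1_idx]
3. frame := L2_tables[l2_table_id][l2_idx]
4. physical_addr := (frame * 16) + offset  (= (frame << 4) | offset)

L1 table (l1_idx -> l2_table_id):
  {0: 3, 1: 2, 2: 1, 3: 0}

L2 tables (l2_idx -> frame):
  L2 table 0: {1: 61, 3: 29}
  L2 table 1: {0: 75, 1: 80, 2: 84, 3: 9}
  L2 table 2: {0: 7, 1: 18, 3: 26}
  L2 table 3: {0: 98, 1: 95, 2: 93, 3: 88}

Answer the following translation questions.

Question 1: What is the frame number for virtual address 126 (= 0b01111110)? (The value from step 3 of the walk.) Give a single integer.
vaddr = 126: l1_idx=1, l2_idx=3
L1[1] = 2; L2[2][3] = 26

Answer: 26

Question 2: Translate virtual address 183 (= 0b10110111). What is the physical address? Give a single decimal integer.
Answer: 151

Derivation:
vaddr = 183 = 0b10110111
Split: l1_idx=2, l2_idx=3, offset=7
L1[2] = 1
L2[1][3] = 9
paddr = 9 * 16 + 7 = 151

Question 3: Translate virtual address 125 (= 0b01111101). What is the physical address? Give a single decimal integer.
Answer: 429

Derivation:
vaddr = 125 = 0b01111101
Split: l1_idx=1, l2_idx=3, offset=13
L1[1] = 2
L2[2][3] = 26
paddr = 26 * 16 + 13 = 429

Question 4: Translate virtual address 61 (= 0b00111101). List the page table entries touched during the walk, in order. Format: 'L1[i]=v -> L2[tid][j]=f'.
Answer: L1[0]=3 -> L2[3][3]=88

Derivation:
vaddr = 61 = 0b00111101
Split: l1_idx=0, l2_idx=3, offset=13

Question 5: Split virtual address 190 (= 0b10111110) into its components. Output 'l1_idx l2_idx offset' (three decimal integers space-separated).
vaddr = 190 = 0b10111110
  top 2 bits -> l1_idx = 2
  next 2 bits -> l2_idx = 3
  bottom 4 bits -> offset = 14

Answer: 2 3 14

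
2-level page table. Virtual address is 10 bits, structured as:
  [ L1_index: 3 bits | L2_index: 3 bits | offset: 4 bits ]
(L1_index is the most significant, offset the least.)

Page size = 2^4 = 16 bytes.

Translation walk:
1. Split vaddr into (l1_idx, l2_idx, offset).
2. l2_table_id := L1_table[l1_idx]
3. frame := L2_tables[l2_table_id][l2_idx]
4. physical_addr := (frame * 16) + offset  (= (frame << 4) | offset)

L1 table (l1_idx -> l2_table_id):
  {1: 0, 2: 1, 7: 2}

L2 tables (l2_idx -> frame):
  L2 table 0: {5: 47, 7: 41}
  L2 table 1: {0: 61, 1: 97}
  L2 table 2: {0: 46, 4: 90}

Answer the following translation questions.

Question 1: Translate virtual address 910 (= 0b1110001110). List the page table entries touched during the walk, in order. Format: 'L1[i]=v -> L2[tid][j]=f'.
vaddr = 910 = 0b1110001110
Split: l1_idx=7, l2_idx=0, offset=14

Answer: L1[7]=2 -> L2[2][0]=46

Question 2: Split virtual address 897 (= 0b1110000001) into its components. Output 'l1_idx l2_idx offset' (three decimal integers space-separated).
Answer: 7 0 1

Derivation:
vaddr = 897 = 0b1110000001
  top 3 bits -> l1_idx = 7
  next 3 bits -> l2_idx = 0
  bottom 4 bits -> offset = 1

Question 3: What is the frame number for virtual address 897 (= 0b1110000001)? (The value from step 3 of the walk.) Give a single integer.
vaddr = 897: l1_idx=7, l2_idx=0
L1[7] = 2; L2[2][0] = 46

Answer: 46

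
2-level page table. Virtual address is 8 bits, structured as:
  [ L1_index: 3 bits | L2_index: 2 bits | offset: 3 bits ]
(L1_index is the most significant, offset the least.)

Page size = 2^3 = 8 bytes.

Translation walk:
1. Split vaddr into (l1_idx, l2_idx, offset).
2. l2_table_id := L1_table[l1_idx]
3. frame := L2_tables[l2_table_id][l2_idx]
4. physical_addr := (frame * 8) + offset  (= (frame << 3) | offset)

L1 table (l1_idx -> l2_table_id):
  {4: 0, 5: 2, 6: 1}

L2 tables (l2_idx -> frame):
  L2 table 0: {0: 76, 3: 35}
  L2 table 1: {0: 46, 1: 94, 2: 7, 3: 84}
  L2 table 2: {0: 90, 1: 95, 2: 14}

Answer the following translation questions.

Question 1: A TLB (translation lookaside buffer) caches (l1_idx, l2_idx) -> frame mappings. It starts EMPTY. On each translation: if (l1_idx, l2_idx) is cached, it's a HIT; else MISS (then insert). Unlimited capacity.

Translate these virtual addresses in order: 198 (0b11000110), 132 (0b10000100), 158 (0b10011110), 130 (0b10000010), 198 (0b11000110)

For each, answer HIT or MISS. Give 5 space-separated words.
Answer: MISS MISS MISS HIT HIT

Derivation:
vaddr=198: (6,0) not in TLB -> MISS, insert
vaddr=132: (4,0) not in TLB -> MISS, insert
vaddr=158: (4,3) not in TLB -> MISS, insert
vaddr=130: (4,0) in TLB -> HIT
vaddr=198: (6,0) in TLB -> HIT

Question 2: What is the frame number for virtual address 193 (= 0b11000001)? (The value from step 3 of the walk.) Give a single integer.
vaddr = 193: l1_idx=6, l2_idx=0
L1[6] = 1; L2[1][0] = 46

Answer: 46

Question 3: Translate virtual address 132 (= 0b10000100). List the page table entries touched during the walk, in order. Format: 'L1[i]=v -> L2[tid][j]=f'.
Answer: L1[4]=0 -> L2[0][0]=76

Derivation:
vaddr = 132 = 0b10000100
Split: l1_idx=4, l2_idx=0, offset=4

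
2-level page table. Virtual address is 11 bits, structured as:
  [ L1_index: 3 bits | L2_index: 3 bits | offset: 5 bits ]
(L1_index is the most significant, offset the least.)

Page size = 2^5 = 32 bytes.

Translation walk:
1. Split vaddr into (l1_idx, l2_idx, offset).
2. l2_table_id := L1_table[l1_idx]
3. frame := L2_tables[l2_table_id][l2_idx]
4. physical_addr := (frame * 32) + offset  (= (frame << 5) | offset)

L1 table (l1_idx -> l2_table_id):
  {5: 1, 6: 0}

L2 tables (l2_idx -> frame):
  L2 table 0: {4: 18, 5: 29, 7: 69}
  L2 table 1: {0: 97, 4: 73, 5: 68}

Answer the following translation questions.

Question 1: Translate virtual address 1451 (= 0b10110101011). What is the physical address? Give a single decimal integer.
Answer: 2187

Derivation:
vaddr = 1451 = 0b10110101011
Split: l1_idx=5, l2_idx=5, offset=11
L1[5] = 1
L2[1][5] = 68
paddr = 68 * 32 + 11 = 2187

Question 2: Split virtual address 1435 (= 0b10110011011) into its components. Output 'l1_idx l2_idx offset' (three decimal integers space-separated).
Answer: 5 4 27

Derivation:
vaddr = 1435 = 0b10110011011
  top 3 bits -> l1_idx = 5
  next 3 bits -> l2_idx = 4
  bottom 5 bits -> offset = 27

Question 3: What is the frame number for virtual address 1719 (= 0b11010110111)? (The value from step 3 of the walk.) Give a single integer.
vaddr = 1719: l1_idx=6, l2_idx=5
L1[6] = 0; L2[0][5] = 29

Answer: 29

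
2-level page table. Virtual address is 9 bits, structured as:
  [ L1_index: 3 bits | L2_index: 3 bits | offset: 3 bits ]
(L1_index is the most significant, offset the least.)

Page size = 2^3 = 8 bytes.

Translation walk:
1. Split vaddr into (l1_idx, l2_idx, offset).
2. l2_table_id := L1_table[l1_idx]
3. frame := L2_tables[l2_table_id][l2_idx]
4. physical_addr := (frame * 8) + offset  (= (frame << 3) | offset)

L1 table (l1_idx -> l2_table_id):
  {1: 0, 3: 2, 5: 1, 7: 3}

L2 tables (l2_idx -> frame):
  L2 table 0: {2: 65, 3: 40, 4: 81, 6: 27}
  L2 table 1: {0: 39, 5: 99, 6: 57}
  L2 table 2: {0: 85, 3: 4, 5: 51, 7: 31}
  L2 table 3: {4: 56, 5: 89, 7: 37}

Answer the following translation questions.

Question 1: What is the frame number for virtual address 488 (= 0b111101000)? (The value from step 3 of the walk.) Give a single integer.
Answer: 89

Derivation:
vaddr = 488: l1_idx=7, l2_idx=5
L1[7] = 3; L2[3][5] = 89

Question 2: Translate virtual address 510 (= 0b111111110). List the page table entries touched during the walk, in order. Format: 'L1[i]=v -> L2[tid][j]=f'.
Answer: L1[7]=3 -> L2[3][7]=37

Derivation:
vaddr = 510 = 0b111111110
Split: l1_idx=7, l2_idx=7, offset=6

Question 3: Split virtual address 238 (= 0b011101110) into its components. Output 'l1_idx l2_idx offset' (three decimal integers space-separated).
Answer: 3 5 6

Derivation:
vaddr = 238 = 0b011101110
  top 3 bits -> l1_idx = 3
  next 3 bits -> l2_idx = 5
  bottom 3 bits -> offset = 6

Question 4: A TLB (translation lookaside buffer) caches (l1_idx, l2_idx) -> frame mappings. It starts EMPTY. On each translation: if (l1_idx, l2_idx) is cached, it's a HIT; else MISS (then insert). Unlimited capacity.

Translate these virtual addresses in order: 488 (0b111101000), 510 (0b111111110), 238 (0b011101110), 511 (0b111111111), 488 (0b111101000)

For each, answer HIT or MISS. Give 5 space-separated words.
Answer: MISS MISS MISS HIT HIT

Derivation:
vaddr=488: (7,5) not in TLB -> MISS, insert
vaddr=510: (7,7) not in TLB -> MISS, insert
vaddr=238: (3,5) not in TLB -> MISS, insert
vaddr=511: (7,7) in TLB -> HIT
vaddr=488: (7,5) in TLB -> HIT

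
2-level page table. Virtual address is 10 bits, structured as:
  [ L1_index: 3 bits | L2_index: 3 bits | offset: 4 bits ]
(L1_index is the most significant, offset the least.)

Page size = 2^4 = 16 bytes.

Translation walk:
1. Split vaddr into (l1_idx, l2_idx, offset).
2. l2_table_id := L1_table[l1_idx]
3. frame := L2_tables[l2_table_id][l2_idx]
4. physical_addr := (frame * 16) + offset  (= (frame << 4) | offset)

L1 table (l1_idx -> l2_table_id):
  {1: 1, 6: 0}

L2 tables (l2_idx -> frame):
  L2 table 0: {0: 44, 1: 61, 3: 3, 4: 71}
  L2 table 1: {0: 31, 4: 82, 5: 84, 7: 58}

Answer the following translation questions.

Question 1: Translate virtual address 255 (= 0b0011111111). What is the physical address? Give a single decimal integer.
vaddr = 255 = 0b0011111111
Split: l1_idx=1, l2_idx=7, offset=15
L1[1] = 1
L2[1][7] = 58
paddr = 58 * 16 + 15 = 943

Answer: 943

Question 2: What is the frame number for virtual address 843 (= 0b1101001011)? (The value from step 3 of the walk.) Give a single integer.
vaddr = 843: l1_idx=6, l2_idx=4
L1[6] = 0; L2[0][4] = 71

Answer: 71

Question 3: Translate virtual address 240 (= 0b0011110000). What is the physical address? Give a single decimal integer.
Answer: 928

Derivation:
vaddr = 240 = 0b0011110000
Split: l1_idx=1, l2_idx=7, offset=0
L1[1] = 1
L2[1][7] = 58
paddr = 58 * 16 + 0 = 928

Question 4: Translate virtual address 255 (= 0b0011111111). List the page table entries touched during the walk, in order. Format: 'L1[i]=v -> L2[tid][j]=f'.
vaddr = 255 = 0b0011111111
Split: l1_idx=1, l2_idx=7, offset=15

Answer: L1[1]=1 -> L2[1][7]=58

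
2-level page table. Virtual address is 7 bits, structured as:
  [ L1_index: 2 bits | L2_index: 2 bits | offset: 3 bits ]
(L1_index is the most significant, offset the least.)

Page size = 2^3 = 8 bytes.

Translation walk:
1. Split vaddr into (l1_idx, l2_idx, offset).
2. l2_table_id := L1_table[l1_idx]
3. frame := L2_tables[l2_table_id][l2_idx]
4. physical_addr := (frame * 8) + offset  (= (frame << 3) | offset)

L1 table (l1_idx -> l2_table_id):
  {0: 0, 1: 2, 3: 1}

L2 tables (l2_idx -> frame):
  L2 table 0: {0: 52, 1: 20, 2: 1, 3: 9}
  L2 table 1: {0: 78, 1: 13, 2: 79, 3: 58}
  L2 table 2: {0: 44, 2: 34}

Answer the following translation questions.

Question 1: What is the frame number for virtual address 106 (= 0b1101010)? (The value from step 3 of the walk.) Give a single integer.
vaddr = 106: l1_idx=3, l2_idx=1
L1[3] = 1; L2[1][1] = 13

Answer: 13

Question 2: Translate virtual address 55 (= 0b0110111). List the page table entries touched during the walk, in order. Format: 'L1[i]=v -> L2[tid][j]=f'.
Answer: L1[1]=2 -> L2[2][2]=34

Derivation:
vaddr = 55 = 0b0110111
Split: l1_idx=1, l2_idx=2, offset=7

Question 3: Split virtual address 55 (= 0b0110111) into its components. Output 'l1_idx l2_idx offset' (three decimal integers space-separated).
vaddr = 55 = 0b0110111
  top 2 bits -> l1_idx = 1
  next 2 bits -> l2_idx = 2
  bottom 3 bits -> offset = 7

Answer: 1 2 7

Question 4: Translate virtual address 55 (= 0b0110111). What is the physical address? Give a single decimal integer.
vaddr = 55 = 0b0110111
Split: l1_idx=1, l2_idx=2, offset=7
L1[1] = 2
L2[2][2] = 34
paddr = 34 * 8 + 7 = 279

Answer: 279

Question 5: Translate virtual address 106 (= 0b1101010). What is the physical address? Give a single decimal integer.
vaddr = 106 = 0b1101010
Split: l1_idx=3, l2_idx=1, offset=2
L1[3] = 1
L2[1][1] = 13
paddr = 13 * 8 + 2 = 106

Answer: 106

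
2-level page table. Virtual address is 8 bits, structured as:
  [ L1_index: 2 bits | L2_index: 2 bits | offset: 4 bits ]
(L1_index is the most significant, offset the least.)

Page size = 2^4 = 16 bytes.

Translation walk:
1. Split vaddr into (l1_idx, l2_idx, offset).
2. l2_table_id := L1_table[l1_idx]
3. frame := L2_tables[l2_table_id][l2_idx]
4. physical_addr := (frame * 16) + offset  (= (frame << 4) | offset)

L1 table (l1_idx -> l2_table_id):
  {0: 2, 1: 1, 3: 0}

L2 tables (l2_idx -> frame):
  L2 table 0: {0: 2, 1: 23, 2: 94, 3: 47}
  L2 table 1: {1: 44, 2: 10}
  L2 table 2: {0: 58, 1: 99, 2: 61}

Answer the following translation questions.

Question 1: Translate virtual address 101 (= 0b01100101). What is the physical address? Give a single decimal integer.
vaddr = 101 = 0b01100101
Split: l1_idx=1, l2_idx=2, offset=5
L1[1] = 1
L2[1][2] = 10
paddr = 10 * 16 + 5 = 165

Answer: 165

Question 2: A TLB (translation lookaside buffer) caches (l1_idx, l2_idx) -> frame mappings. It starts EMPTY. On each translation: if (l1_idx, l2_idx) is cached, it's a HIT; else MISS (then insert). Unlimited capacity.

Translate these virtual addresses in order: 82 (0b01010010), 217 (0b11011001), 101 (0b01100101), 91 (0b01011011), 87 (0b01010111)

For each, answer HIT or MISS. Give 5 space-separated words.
vaddr=82: (1,1) not in TLB -> MISS, insert
vaddr=217: (3,1) not in TLB -> MISS, insert
vaddr=101: (1,2) not in TLB -> MISS, insert
vaddr=91: (1,1) in TLB -> HIT
vaddr=87: (1,1) in TLB -> HIT

Answer: MISS MISS MISS HIT HIT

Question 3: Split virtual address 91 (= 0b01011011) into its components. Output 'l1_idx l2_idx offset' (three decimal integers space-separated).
vaddr = 91 = 0b01011011
  top 2 bits -> l1_idx = 1
  next 2 bits -> l2_idx = 1
  bottom 4 bits -> offset = 11

Answer: 1 1 11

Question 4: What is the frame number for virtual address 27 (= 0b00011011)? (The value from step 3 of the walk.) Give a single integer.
Answer: 99

Derivation:
vaddr = 27: l1_idx=0, l2_idx=1
L1[0] = 2; L2[2][1] = 99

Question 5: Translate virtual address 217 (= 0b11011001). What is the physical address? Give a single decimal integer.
vaddr = 217 = 0b11011001
Split: l1_idx=3, l2_idx=1, offset=9
L1[3] = 0
L2[0][1] = 23
paddr = 23 * 16 + 9 = 377

Answer: 377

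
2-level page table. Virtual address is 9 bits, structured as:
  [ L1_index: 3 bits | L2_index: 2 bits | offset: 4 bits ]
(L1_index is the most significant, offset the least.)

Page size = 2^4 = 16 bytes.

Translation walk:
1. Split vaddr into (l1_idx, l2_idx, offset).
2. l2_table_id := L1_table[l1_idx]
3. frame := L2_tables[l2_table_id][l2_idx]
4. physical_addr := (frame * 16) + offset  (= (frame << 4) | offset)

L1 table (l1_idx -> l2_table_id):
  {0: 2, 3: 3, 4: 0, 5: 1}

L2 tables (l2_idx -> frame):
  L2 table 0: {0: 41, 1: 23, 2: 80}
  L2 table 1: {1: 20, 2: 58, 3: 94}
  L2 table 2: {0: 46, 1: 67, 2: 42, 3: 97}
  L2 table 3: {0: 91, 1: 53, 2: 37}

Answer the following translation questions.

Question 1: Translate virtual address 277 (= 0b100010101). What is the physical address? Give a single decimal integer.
Answer: 373

Derivation:
vaddr = 277 = 0b100010101
Split: l1_idx=4, l2_idx=1, offset=5
L1[4] = 0
L2[0][1] = 23
paddr = 23 * 16 + 5 = 373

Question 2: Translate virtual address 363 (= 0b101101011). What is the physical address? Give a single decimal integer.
vaddr = 363 = 0b101101011
Split: l1_idx=5, l2_idx=2, offset=11
L1[5] = 1
L2[1][2] = 58
paddr = 58 * 16 + 11 = 939

Answer: 939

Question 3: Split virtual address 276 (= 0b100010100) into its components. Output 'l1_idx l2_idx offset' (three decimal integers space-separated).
Answer: 4 1 4

Derivation:
vaddr = 276 = 0b100010100
  top 3 bits -> l1_idx = 4
  next 2 bits -> l2_idx = 1
  bottom 4 bits -> offset = 4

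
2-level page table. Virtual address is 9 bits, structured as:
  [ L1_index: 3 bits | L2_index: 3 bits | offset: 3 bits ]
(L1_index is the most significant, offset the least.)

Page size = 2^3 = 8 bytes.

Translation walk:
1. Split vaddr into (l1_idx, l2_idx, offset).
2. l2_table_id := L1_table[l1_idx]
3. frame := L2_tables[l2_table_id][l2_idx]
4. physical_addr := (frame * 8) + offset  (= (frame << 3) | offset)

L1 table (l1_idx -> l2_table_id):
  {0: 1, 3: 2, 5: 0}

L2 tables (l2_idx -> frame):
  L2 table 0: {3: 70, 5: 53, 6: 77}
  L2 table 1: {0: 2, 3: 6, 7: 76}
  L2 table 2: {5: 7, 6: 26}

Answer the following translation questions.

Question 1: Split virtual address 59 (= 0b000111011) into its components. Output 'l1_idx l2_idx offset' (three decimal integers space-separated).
vaddr = 59 = 0b000111011
  top 3 bits -> l1_idx = 0
  next 3 bits -> l2_idx = 7
  bottom 3 bits -> offset = 3

Answer: 0 7 3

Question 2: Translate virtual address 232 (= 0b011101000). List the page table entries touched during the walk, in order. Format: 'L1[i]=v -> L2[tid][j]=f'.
Answer: L1[3]=2 -> L2[2][5]=7

Derivation:
vaddr = 232 = 0b011101000
Split: l1_idx=3, l2_idx=5, offset=0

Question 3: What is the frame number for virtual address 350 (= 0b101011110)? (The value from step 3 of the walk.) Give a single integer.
vaddr = 350: l1_idx=5, l2_idx=3
L1[5] = 0; L2[0][3] = 70

Answer: 70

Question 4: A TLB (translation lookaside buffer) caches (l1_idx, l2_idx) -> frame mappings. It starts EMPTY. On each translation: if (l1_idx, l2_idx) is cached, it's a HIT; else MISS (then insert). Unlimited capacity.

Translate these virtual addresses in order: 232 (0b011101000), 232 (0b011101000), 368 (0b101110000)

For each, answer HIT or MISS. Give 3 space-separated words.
Answer: MISS HIT MISS

Derivation:
vaddr=232: (3,5) not in TLB -> MISS, insert
vaddr=232: (3,5) in TLB -> HIT
vaddr=368: (5,6) not in TLB -> MISS, insert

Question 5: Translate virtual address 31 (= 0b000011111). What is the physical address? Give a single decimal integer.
vaddr = 31 = 0b000011111
Split: l1_idx=0, l2_idx=3, offset=7
L1[0] = 1
L2[1][3] = 6
paddr = 6 * 8 + 7 = 55

Answer: 55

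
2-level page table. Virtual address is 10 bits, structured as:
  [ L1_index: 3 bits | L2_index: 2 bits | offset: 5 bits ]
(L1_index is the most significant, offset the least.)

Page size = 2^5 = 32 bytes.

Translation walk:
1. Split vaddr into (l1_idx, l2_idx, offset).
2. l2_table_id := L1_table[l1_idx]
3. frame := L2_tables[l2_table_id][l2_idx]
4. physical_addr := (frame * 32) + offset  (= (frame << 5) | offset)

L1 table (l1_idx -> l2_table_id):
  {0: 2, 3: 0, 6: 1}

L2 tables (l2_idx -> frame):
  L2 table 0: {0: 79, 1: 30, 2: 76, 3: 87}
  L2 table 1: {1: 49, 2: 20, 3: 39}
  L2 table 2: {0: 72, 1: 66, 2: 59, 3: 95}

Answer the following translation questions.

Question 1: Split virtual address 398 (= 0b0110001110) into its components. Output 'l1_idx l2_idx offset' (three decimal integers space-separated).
Answer: 3 0 14

Derivation:
vaddr = 398 = 0b0110001110
  top 3 bits -> l1_idx = 3
  next 2 bits -> l2_idx = 0
  bottom 5 bits -> offset = 14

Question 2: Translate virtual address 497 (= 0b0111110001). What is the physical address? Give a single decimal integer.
Answer: 2801

Derivation:
vaddr = 497 = 0b0111110001
Split: l1_idx=3, l2_idx=3, offset=17
L1[3] = 0
L2[0][3] = 87
paddr = 87 * 32 + 17 = 2801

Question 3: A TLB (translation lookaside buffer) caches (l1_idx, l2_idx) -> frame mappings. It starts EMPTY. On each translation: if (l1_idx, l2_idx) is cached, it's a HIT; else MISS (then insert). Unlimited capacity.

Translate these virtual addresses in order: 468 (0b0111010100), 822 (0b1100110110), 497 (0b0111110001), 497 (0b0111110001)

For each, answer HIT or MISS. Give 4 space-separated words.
vaddr=468: (3,2) not in TLB -> MISS, insert
vaddr=822: (6,1) not in TLB -> MISS, insert
vaddr=497: (3,3) not in TLB -> MISS, insert
vaddr=497: (3,3) in TLB -> HIT

Answer: MISS MISS MISS HIT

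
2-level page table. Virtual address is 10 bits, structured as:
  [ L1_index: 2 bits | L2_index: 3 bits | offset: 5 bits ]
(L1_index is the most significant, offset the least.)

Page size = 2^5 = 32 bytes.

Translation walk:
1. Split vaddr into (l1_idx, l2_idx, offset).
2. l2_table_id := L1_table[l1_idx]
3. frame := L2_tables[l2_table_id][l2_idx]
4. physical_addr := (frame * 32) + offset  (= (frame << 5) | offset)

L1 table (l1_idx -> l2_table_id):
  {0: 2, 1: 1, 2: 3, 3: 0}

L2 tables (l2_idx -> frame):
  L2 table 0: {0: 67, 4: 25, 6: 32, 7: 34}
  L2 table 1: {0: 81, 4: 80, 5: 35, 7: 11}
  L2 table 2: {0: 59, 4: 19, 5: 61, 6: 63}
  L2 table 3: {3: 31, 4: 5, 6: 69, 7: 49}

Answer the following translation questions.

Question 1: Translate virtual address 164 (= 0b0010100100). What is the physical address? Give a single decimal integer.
vaddr = 164 = 0b0010100100
Split: l1_idx=0, l2_idx=5, offset=4
L1[0] = 2
L2[2][5] = 61
paddr = 61 * 32 + 4 = 1956

Answer: 1956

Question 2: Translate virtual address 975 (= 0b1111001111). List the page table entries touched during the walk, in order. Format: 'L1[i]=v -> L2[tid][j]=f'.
Answer: L1[3]=0 -> L2[0][6]=32

Derivation:
vaddr = 975 = 0b1111001111
Split: l1_idx=3, l2_idx=6, offset=15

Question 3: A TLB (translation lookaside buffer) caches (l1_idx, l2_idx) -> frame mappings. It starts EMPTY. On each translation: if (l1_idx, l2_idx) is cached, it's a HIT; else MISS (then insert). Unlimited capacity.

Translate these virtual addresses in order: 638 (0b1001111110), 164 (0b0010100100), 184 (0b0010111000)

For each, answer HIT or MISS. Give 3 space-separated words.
Answer: MISS MISS HIT

Derivation:
vaddr=638: (2,3) not in TLB -> MISS, insert
vaddr=164: (0,5) not in TLB -> MISS, insert
vaddr=184: (0,5) in TLB -> HIT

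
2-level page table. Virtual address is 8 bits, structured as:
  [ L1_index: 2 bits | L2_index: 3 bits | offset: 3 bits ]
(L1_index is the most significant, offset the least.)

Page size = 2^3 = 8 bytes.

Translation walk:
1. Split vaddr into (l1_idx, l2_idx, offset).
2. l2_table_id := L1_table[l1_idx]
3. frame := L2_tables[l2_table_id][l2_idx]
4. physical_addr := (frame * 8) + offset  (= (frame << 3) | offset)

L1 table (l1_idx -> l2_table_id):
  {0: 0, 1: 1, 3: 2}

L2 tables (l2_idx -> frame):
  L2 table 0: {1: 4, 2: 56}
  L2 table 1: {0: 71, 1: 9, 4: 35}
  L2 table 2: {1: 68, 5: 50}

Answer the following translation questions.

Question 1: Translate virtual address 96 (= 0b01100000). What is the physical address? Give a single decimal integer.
Answer: 280

Derivation:
vaddr = 96 = 0b01100000
Split: l1_idx=1, l2_idx=4, offset=0
L1[1] = 1
L2[1][4] = 35
paddr = 35 * 8 + 0 = 280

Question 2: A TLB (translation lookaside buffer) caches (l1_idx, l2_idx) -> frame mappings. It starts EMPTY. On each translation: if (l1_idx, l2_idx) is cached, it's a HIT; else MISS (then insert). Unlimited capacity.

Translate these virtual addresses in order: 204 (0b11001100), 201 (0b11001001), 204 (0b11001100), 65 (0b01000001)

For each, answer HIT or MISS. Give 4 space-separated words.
Answer: MISS HIT HIT MISS

Derivation:
vaddr=204: (3,1) not in TLB -> MISS, insert
vaddr=201: (3,1) in TLB -> HIT
vaddr=204: (3,1) in TLB -> HIT
vaddr=65: (1,0) not in TLB -> MISS, insert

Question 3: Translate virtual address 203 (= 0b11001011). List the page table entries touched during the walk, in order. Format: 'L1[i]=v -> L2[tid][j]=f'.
vaddr = 203 = 0b11001011
Split: l1_idx=3, l2_idx=1, offset=3

Answer: L1[3]=2 -> L2[2][1]=68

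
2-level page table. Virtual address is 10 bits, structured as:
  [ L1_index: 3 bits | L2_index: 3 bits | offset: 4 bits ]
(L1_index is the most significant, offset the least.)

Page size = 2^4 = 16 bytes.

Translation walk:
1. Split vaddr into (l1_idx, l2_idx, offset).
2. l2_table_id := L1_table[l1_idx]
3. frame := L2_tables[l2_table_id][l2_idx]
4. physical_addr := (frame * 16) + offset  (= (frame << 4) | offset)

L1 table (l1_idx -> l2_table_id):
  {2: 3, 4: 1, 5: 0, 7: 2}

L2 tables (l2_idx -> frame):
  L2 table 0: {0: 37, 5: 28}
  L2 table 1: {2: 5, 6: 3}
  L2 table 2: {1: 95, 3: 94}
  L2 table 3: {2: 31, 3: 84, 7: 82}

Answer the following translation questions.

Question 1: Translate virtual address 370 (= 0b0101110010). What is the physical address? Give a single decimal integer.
vaddr = 370 = 0b0101110010
Split: l1_idx=2, l2_idx=7, offset=2
L1[2] = 3
L2[3][7] = 82
paddr = 82 * 16 + 2 = 1314

Answer: 1314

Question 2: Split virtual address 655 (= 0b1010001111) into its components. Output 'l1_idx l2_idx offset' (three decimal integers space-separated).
vaddr = 655 = 0b1010001111
  top 3 bits -> l1_idx = 5
  next 3 bits -> l2_idx = 0
  bottom 4 bits -> offset = 15

Answer: 5 0 15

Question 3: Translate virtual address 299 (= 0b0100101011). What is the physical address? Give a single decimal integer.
vaddr = 299 = 0b0100101011
Split: l1_idx=2, l2_idx=2, offset=11
L1[2] = 3
L2[3][2] = 31
paddr = 31 * 16 + 11 = 507

Answer: 507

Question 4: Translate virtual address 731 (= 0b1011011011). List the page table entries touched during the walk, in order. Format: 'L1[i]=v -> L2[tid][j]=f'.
vaddr = 731 = 0b1011011011
Split: l1_idx=5, l2_idx=5, offset=11

Answer: L1[5]=0 -> L2[0][5]=28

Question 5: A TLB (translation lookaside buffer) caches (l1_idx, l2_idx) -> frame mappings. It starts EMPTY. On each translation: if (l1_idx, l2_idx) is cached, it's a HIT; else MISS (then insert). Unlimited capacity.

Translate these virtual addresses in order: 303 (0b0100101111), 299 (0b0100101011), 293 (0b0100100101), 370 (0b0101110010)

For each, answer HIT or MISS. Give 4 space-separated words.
Answer: MISS HIT HIT MISS

Derivation:
vaddr=303: (2,2) not in TLB -> MISS, insert
vaddr=299: (2,2) in TLB -> HIT
vaddr=293: (2,2) in TLB -> HIT
vaddr=370: (2,7) not in TLB -> MISS, insert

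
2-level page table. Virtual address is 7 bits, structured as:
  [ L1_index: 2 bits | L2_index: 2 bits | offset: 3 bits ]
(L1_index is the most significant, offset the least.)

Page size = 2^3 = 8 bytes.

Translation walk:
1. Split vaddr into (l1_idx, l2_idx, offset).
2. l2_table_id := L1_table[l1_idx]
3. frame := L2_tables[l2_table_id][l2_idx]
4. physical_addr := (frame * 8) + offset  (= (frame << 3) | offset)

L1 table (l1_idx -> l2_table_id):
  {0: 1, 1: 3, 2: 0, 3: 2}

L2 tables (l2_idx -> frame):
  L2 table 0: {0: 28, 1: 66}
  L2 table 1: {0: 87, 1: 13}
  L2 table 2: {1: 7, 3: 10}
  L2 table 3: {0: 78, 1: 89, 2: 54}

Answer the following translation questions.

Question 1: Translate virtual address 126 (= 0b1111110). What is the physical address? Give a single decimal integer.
Answer: 86

Derivation:
vaddr = 126 = 0b1111110
Split: l1_idx=3, l2_idx=3, offset=6
L1[3] = 2
L2[2][3] = 10
paddr = 10 * 8 + 6 = 86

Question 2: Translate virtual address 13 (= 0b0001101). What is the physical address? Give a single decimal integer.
Answer: 109

Derivation:
vaddr = 13 = 0b0001101
Split: l1_idx=0, l2_idx=1, offset=5
L1[0] = 1
L2[1][1] = 13
paddr = 13 * 8 + 5 = 109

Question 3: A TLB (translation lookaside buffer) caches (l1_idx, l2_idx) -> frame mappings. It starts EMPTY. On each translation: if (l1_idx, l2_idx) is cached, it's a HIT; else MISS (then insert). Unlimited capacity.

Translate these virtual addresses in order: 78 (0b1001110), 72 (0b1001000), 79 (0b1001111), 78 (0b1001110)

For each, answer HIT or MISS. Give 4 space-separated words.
Answer: MISS HIT HIT HIT

Derivation:
vaddr=78: (2,1) not in TLB -> MISS, insert
vaddr=72: (2,1) in TLB -> HIT
vaddr=79: (2,1) in TLB -> HIT
vaddr=78: (2,1) in TLB -> HIT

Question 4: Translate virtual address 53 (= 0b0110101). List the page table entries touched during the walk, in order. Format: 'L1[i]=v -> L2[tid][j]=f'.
Answer: L1[1]=3 -> L2[3][2]=54

Derivation:
vaddr = 53 = 0b0110101
Split: l1_idx=1, l2_idx=2, offset=5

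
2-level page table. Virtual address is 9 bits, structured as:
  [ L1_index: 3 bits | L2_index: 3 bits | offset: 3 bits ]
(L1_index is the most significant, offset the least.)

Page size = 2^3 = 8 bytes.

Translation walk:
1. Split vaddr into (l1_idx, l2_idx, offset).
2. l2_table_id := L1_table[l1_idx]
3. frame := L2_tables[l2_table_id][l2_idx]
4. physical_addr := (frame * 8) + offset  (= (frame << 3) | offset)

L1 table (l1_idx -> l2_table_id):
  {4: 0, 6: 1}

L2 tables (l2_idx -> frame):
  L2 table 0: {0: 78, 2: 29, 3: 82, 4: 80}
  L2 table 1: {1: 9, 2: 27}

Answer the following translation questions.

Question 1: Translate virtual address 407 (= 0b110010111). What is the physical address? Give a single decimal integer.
vaddr = 407 = 0b110010111
Split: l1_idx=6, l2_idx=2, offset=7
L1[6] = 1
L2[1][2] = 27
paddr = 27 * 8 + 7 = 223

Answer: 223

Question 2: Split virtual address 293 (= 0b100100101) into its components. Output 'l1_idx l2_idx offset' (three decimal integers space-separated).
vaddr = 293 = 0b100100101
  top 3 bits -> l1_idx = 4
  next 3 bits -> l2_idx = 4
  bottom 3 bits -> offset = 5

Answer: 4 4 5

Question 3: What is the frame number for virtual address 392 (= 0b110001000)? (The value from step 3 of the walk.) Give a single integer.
vaddr = 392: l1_idx=6, l2_idx=1
L1[6] = 1; L2[1][1] = 9

Answer: 9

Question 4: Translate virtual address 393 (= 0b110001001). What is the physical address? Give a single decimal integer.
vaddr = 393 = 0b110001001
Split: l1_idx=6, l2_idx=1, offset=1
L1[6] = 1
L2[1][1] = 9
paddr = 9 * 8 + 1 = 73

Answer: 73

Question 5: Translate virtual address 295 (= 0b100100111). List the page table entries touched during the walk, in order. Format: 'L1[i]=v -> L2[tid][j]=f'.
vaddr = 295 = 0b100100111
Split: l1_idx=4, l2_idx=4, offset=7

Answer: L1[4]=0 -> L2[0][4]=80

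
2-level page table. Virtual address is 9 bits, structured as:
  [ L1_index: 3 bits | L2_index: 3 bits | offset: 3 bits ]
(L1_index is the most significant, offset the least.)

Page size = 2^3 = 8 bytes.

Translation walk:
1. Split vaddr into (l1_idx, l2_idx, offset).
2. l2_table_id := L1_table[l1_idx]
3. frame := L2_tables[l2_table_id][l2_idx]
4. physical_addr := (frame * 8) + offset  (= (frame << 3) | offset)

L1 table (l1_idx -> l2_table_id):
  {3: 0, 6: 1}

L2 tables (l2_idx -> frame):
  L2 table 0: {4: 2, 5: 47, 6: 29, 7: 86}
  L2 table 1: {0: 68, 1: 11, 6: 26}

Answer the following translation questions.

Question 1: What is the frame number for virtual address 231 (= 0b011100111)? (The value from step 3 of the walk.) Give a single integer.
vaddr = 231: l1_idx=3, l2_idx=4
L1[3] = 0; L2[0][4] = 2

Answer: 2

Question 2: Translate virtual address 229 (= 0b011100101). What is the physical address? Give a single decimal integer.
Answer: 21

Derivation:
vaddr = 229 = 0b011100101
Split: l1_idx=3, l2_idx=4, offset=5
L1[3] = 0
L2[0][4] = 2
paddr = 2 * 8 + 5 = 21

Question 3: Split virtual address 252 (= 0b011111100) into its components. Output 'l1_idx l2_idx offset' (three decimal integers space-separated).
Answer: 3 7 4

Derivation:
vaddr = 252 = 0b011111100
  top 3 bits -> l1_idx = 3
  next 3 bits -> l2_idx = 7
  bottom 3 bits -> offset = 4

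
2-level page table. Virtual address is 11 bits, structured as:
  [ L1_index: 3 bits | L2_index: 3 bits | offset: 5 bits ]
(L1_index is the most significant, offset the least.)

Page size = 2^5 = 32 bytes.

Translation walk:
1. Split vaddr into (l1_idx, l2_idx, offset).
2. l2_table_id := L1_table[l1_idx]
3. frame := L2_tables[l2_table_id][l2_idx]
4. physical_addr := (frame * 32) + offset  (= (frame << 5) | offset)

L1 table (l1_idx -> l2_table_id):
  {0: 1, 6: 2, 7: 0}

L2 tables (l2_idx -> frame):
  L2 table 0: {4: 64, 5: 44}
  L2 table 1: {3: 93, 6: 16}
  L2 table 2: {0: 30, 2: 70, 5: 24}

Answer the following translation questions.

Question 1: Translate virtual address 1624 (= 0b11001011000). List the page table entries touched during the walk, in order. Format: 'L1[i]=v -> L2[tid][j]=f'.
Answer: L1[6]=2 -> L2[2][2]=70

Derivation:
vaddr = 1624 = 0b11001011000
Split: l1_idx=6, l2_idx=2, offset=24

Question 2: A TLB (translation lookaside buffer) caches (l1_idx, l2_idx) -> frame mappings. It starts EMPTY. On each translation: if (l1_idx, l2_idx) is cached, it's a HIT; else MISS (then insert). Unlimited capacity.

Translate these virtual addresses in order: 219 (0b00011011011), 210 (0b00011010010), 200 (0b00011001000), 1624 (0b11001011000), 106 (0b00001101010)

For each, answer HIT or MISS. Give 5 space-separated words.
vaddr=219: (0,6) not in TLB -> MISS, insert
vaddr=210: (0,6) in TLB -> HIT
vaddr=200: (0,6) in TLB -> HIT
vaddr=1624: (6,2) not in TLB -> MISS, insert
vaddr=106: (0,3) not in TLB -> MISS, insert

Answer: MISS HIT HIT MISS MISS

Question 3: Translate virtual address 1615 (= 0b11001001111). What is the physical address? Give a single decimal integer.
vaddr = 1615 = 0b11001001111
Split: l1_idx=6, l2_idx=2, offset=15
L1[6] = 2
L2[2][2] = 70
paddr = 70 * 32 + 15 = 2255

Answer: 2255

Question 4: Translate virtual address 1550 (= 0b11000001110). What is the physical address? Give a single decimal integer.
vaddr = 1550 = 0b11000001110
Split: l1_idx=6, l2_idx=0, offset=14
L1[6] = 2
L2[2][0] = 30
paddr = 30 * 32 + 14 = 974

Answer: 974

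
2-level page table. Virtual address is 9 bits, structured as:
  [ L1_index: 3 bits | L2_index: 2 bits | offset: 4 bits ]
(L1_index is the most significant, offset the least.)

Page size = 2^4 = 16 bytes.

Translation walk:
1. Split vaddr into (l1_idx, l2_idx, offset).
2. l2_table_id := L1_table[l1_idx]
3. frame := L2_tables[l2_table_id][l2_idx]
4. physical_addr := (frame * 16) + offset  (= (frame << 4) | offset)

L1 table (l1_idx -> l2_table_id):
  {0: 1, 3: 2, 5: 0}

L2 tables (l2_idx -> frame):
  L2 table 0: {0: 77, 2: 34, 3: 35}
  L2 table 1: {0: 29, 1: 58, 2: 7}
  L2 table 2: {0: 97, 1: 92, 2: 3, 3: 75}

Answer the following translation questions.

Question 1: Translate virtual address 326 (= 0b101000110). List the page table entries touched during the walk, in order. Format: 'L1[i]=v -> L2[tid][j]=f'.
vaddr = 326 = 0b101000110
Split: l1_idx=5, l2_idx=0, offset=6

Answer: L1[5]=0 -> L2[0][0]=77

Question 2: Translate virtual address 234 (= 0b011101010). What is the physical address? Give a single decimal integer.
Answer: 58

Derivation:
vaddr = 234 = 0b011101010
Split: l1_idx=3, l2_idx=2, offset=10
L1[3] = 2
L2[2][2] = 3
paddr = 3 * 16 + 10 = 58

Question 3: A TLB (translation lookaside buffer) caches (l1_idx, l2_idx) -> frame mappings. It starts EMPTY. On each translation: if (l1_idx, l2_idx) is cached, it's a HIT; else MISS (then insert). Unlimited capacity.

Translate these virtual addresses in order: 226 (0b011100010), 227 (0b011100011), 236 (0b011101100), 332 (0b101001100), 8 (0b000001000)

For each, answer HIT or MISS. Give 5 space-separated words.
Answer: MISS HIT HIT MISS MISS

Derivation:
vaddr=226: (3,2) not in TLB -> MISS, insert
vaddr=227: (3,2) in TLB -> HIT
vaddr=236: (3,2) in TLB -> HIT
vaddr=332: (5,0) not in TLB -> MISS, insert
vaddr=8: (0,0) not in TLB -> MISS, insert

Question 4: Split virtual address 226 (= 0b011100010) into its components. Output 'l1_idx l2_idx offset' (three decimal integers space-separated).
vaddr = 226 = 0b011100010
  top 3 bits -> l1_idx = 3
  next 2 bits -> l2_idx = 2
  bottom 4 bits -> offset = 2

Answer: 3 2 2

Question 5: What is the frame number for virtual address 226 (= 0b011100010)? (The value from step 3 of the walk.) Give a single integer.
Answer: 3

Derivation:
vaddr = 226: l1_idx=3, l2_idx=2
L1[3] = 2; L2[2][2] = 3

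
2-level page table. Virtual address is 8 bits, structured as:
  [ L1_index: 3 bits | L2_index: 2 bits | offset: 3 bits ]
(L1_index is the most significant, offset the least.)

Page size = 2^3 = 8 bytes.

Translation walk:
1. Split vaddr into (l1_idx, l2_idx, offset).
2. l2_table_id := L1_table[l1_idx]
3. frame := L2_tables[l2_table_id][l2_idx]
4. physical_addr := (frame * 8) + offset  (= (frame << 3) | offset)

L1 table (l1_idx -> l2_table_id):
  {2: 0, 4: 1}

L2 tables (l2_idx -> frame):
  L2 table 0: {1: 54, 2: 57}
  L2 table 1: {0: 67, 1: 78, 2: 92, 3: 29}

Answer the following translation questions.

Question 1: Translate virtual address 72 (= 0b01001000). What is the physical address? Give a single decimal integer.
Answer: 432

Derivation:
vaddr = 72 = 0b01001000
Split: l1_idx=2, l2_idx=1, offset=0
L1[2] = 0
L2[0][1] = 54
paddr = 54 * 8 + 0 = 432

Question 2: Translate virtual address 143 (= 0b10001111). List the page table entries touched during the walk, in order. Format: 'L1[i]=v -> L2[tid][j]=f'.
Answer: L1[4]=1 -> L2[1][1]=78

Derivation:
vaddr = 143 = 0b10001111
Split: l1_idx=4, l2_idx=1, offset=7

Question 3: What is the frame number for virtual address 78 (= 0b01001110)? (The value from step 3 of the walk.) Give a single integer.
Answer: 54

Derivation:
vaddr = 78: l1_idx=2, l2_idx=1
L1[2] = 0; L2[0][1] = 54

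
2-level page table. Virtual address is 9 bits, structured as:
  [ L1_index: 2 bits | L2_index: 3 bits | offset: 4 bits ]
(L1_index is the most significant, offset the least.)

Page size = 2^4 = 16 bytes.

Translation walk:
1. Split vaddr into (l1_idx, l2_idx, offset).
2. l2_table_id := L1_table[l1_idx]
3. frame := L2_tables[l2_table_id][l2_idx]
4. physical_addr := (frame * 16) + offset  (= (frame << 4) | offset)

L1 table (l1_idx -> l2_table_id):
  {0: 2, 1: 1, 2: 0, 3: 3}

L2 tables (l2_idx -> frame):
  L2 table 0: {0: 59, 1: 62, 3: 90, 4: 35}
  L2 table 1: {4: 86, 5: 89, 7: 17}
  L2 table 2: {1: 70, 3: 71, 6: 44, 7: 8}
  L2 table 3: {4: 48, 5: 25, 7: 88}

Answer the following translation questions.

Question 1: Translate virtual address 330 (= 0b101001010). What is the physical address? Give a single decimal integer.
vaddr = 330 = 0b101001010
Split: l1_idx=2, l2_idx=4, offset=10
L1[2] = 0
L2[0][4] = 35
paddr = 35 * 16 + 10 = 570

Answer: 570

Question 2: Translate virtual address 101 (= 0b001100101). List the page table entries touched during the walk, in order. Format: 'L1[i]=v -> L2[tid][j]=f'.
Answer: L1[0]=2 -> L2[2][6]=44

Derivation:
vaddr = 101 = 0b001100101
Split: l1_idx=0, l2_idx=6, offset=5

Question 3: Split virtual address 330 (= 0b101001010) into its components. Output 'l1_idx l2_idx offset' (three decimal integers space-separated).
vaddr = 330 = 0b101001010
  top 2 bits -> l1_idx = 2
  next 3 bits -> l2_idx = 4
  bottom 4 bits -> offset = 10

Answer: 2 4 10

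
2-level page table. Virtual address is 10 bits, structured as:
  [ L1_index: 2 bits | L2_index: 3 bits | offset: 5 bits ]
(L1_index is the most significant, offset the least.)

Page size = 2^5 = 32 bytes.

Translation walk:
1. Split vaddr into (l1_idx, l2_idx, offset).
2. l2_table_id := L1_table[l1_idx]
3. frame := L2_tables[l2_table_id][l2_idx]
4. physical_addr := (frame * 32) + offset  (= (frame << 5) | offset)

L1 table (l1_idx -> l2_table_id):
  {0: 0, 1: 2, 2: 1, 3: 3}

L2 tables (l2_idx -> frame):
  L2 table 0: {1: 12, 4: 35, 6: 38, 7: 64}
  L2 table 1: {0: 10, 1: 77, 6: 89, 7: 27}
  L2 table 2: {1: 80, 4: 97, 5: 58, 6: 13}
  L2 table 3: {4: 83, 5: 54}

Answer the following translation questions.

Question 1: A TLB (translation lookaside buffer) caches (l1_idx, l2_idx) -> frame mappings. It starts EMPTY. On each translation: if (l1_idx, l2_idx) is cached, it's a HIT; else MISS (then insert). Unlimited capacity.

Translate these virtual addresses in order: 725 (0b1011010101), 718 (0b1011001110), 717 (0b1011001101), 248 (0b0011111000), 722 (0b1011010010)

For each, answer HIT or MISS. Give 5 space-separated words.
Answer: MISS HIT HIT MISS HIT

Derivation:
vaddr=725: (2,6) not in TLB -> MISS, insert
vaddr=718: (2,6) in TLB -> HIT
vaddr=717: (2,6) in TLB -> HIT
vaddr=248: (0,7) not in TLB -> MISS, insert
vaddr=722: (2,6) in TLB -> HIT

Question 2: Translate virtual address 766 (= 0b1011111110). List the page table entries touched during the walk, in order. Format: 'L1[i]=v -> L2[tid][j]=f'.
Answer: L1[2]=1 -> L2[1][7]=27

Derivation:
vaddr = 766 = 0b1011111110
Split: l1_idx=2, l2_idx=7, offset=30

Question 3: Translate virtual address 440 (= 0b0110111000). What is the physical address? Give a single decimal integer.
vaddr = 440 = 0b0110111000
Split: l1_idx=1, l2_idx=5, offset=24
L1[1] = 2
L2[2][5] = 58
paddr = 58 * 32 + 24 = 1880

Answer: 1880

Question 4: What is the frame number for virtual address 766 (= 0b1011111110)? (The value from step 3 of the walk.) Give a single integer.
vaddr = 766: l1_idx=2, l2_idx=7
L1[2] = 1; L2[1][7] = 27

Answer: 27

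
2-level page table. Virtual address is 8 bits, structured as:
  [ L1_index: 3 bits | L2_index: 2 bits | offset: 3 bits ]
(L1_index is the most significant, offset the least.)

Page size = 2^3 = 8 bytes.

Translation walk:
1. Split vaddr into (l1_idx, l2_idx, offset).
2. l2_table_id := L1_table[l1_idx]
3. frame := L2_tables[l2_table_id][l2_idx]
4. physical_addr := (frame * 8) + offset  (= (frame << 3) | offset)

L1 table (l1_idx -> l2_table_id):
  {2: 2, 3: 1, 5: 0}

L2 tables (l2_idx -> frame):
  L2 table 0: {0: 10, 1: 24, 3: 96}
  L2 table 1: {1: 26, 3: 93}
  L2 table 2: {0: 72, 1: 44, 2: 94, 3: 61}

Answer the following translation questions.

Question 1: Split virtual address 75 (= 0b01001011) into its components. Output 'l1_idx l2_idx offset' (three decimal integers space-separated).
vaddr = 75 = 0b01001011
  top 3 bits -> l1_idx = 2
  next 2 bits -> l2_idx = 1
  bottom 3 bits -> offset = 3

Answer: 2 1 3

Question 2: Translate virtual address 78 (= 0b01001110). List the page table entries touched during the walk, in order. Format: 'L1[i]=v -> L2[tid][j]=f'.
Answer: L1[2]=2 -> L2[2][1]=44

Derivation:
vaddr = 78 = 0b01001110
Split: l1_idx=2, l2_idx=1, offset=6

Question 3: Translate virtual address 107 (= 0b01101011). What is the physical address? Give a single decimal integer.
Answer: 211

Derivation:
vaddr = 107 = 0b01101011
Split: l1_idx=3, l2_idx=1, offset=3
L1[3] = 1
L2[1][1] = 26
paddr = 26 * 8 + 3 = 211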